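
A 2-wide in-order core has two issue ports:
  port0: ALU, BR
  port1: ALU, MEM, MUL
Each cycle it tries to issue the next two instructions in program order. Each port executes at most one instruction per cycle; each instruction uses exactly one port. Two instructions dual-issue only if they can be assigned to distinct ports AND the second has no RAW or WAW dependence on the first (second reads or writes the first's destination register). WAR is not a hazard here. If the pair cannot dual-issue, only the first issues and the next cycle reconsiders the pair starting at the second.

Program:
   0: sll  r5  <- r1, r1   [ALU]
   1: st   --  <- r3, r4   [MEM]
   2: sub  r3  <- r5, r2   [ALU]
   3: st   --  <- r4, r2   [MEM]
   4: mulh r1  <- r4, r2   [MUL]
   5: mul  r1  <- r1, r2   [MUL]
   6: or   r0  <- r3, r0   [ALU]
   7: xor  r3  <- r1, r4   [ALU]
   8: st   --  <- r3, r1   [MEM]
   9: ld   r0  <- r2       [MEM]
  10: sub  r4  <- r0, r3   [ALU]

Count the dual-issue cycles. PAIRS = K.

#0 head=0: sll;st i0,i1 pair
#1 head=2: sub;st i2,i3 pair
#2 head=4: mulh i4 no-port MUL/MUL
#3 head=5: mul;or i5,i6 pair
#4 head=7: xor i7 RAW r3
#5 head=8: st i8 no-port MEM/MEM
#6 head=9: ld i9 RAW r0
#7 head=10: sub i10 tail

PAIRS = 3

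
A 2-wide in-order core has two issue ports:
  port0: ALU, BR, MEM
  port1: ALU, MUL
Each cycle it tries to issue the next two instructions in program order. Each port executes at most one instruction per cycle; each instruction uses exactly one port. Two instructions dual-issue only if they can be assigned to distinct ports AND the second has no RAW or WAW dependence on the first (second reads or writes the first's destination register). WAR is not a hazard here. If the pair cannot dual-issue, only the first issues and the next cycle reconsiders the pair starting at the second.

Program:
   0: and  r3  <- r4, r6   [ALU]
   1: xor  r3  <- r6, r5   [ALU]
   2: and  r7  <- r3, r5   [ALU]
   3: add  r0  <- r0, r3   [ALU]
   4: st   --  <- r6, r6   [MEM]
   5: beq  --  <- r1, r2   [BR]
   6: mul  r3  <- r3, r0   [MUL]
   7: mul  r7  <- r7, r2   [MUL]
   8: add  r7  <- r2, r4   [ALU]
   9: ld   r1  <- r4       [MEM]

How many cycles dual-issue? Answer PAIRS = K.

c0: i0 and  WAW r3
c1: i1 xor  RAW r3
c2: i2+i3 and/add  dual
c3: i4 st  no-port MEM/BR
c4: i5+i6 beq/mul  dual
c5: i7 mul  WAW r7
c6: i8+i9 add/ld  dual

PAIRS = 3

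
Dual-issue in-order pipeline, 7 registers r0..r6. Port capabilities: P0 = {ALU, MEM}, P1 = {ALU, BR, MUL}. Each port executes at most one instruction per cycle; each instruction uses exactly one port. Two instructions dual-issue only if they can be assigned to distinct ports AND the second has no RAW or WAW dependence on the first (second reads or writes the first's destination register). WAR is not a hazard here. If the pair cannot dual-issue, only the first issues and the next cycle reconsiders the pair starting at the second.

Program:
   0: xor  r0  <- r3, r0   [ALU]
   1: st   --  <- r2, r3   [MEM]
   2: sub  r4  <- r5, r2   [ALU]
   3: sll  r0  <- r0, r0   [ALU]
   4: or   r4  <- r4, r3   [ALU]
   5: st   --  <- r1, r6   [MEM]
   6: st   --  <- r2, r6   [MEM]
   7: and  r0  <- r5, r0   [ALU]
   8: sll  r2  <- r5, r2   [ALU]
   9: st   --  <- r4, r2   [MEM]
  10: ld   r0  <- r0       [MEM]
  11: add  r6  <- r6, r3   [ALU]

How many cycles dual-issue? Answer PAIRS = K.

PAIRS = 5

0. xor.ALU;st.MEM @i0,i1  | dual
1. sub.ALU;sll.ALU @i2,i3  | dual
2. or.ALU;st.MEM @i4,i5  | dual
3. st.MEM;and.ALU @i6,i7  | dual
4. sll.ALU @i8  | RAW r2
5. st.MEM @i9  | no-port MEM/MEM
6. ld.MEM;add.ALU @i10,i11  | dual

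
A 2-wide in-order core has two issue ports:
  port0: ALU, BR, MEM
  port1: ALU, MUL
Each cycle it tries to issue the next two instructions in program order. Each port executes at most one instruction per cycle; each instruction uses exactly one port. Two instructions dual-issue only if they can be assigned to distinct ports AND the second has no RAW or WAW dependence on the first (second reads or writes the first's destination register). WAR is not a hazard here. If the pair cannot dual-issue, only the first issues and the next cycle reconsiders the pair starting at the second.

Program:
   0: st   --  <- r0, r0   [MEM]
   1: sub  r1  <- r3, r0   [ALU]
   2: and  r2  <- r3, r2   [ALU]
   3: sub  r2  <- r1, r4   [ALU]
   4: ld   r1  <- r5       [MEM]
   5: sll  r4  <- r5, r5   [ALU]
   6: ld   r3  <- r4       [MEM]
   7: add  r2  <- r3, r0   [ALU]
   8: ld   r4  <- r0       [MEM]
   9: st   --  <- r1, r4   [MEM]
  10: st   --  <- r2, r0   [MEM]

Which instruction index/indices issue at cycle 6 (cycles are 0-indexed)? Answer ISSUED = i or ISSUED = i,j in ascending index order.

ISSUED = 9

[0] i0,i1  st sub  -- pair
[1] i2  and  -- WAW r2
[2] i3,i4  sub ld  -- pair
[3] i5  sll  -- RAW r4
[4] i6  ld  -- RAW r3
[5] i7,i8  add ld  -- pair
[6] i9  st  -- no-port MEM/MEM
[7] i10  st  -- tail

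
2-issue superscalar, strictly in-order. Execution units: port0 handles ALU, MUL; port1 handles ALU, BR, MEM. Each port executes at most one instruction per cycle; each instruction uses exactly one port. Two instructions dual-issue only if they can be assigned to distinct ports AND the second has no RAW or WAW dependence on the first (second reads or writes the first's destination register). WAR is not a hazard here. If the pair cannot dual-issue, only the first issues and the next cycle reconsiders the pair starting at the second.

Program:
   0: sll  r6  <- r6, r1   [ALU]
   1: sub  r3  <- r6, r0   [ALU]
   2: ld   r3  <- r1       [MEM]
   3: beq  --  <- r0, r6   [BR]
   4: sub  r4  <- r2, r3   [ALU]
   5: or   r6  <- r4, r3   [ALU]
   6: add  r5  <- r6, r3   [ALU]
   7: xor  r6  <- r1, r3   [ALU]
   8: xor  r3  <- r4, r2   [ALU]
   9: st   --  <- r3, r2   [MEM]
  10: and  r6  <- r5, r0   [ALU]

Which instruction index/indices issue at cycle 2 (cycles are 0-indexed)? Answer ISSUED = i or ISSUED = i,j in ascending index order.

ISSUED = 2

  cy0 -> i0 (sll.ALU) RAW r6
  cy1 -> i1 (sub.ALU) WAW r3
  cy2 -> i2 (ld.MEM) no-port MEM/BR
  cy3 -> i3,i4 (beq.BR+sub.ALU) 2-wide
  cy4 -> i5 (or.ALU) RAW r6
  cy5 -> i6,i7 (add.ALU+xor.ALU) 2-wide
  cy6 -> i8 (xor.ALU) RAW r3
  cy7 -> i9,i10 (st.MEM+and.ALU) 2-wide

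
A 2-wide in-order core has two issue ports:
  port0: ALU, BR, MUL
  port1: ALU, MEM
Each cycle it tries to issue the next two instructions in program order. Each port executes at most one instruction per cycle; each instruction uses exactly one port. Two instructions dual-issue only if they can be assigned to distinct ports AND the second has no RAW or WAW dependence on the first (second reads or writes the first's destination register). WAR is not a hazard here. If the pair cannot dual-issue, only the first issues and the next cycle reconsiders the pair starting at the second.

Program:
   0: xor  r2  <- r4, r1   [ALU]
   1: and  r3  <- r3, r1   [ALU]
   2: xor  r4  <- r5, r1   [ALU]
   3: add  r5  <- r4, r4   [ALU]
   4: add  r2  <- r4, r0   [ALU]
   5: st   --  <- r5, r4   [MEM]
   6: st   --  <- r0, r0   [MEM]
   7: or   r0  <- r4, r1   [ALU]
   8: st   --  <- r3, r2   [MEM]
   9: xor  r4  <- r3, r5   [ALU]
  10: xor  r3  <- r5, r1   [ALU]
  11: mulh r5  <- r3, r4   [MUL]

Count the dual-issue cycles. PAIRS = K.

PAIRS = 4

0. xor+and @i0+i1  | dual
1. xor @i2  | RAW r4
2. add+add @i3+i4  | dual
3. st @i5  | no-port MEM/MEM
4. st+or @i6+i7  | dual
5. st+xor @i8+i9  | dual
6. xor @i10  | RAW r3
7. mulh @i11  | tail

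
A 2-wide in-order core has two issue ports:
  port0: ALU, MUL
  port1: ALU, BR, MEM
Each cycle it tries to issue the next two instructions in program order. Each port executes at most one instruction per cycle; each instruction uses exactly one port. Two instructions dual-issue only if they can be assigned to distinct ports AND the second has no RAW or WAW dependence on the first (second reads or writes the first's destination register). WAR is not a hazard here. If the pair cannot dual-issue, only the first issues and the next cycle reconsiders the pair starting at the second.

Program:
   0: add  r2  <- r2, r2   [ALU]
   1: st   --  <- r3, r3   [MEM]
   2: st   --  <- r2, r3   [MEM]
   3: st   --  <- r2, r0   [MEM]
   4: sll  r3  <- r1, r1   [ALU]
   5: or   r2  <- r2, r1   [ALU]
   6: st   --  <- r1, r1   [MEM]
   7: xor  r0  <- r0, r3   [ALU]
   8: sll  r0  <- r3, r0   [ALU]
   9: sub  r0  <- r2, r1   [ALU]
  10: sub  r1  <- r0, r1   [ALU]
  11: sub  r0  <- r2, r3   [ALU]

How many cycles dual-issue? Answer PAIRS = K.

[0] i0/i1  add st  -- dual
[1] i2  st  -- no-port MEM/MEM
[2] i3/i4  st sll  -- dual
[3] i5/i6  or st  -- dual
[4] i7  xor  -- RAW+WAW r0
[5] i8  sll  -- WAW r0
[6] i9  sub  -- RAW r0
[7] i10/i11  sub sub  -- dual

PAIRS = 4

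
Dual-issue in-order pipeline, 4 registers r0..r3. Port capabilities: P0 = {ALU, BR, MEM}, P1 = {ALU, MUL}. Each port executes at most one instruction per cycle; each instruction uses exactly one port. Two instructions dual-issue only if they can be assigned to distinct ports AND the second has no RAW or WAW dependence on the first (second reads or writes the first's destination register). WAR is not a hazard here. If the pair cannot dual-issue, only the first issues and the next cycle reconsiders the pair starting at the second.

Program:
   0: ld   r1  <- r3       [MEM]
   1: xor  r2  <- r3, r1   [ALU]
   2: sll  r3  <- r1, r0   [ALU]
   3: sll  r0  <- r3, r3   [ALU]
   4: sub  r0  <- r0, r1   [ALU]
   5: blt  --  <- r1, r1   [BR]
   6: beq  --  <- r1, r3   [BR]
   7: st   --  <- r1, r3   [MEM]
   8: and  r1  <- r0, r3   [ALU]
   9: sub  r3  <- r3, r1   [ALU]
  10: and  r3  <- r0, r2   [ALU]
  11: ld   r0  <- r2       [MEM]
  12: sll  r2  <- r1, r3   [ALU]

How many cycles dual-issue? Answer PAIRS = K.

c0: i0 ld.MEM  RAW r1
c1: i1/i2 xor.ALU+sll.ALU  pair
c2: i3 sll.ALU  RAW+WAW r0
c3: i4/i5 sub.ALU+blt.BR  pair
c4: i6 beq.BR  no-port BR/MEM
c5: i7/i8 st.MEM+and.ALU  pair
c6: i9 sub.ALU  WAW r3
c7: i10/i11 and.ALU+ld.MEM  pair
c8: i12 sll.ALU  tail

PAIRS = 4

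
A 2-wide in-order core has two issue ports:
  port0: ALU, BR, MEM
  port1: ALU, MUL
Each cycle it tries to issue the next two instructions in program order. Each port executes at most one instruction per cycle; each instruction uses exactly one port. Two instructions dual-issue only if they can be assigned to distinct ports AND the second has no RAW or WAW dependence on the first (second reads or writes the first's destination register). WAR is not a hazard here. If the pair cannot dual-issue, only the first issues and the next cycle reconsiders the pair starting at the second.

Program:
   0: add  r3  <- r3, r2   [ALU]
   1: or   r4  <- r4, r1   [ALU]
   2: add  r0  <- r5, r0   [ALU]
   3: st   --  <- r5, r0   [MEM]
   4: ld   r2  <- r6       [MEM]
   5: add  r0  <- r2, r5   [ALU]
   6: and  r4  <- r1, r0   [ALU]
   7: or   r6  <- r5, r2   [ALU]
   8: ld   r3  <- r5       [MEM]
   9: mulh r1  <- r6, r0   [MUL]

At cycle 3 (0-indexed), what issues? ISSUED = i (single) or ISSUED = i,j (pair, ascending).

ISSUED = 4

  cy0 -> i0,i1 (add.ALU;or.ALU) pair
  cy1 -> i2 (add.ALU) RAW r0
  cy2 -> i3 (st.MEM) no-port MEM/MEM
  cy3 -> i4 (ld.MEM) RAW r2
  cy4 -> i5 (add.ALU) RAW r0
  cy5 -> i6,i7 (and.ALU;or.ALU) pair
  cy6 -> i8,i9 (ld.MEM;mulh.MUL) pair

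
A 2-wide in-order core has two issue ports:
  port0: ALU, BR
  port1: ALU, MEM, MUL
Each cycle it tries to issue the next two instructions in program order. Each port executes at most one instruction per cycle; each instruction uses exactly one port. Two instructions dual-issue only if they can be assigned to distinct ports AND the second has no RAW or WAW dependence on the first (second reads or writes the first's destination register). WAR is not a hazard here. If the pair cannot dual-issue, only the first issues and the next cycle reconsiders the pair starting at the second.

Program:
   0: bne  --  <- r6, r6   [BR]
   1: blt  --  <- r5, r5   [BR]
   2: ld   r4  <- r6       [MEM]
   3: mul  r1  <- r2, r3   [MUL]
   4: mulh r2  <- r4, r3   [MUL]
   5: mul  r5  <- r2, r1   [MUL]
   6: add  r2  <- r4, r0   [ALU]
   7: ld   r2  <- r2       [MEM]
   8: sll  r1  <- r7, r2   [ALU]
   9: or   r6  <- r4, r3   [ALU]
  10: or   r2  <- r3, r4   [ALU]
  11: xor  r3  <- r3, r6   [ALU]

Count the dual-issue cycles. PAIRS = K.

PAIRS = 4

0. bne.BR @i0  | no-port BR/BR
1. blt.BR ld.MEM @i1/i2  | pair
2. mul.MUL @i3  | no-port MUL/MUL
3. mulh.MUL @i4  | no-port MUL/MUL
4. mul.MUL add.ALU @i5/i6  | pair
5. ld.MEM @i7  | RAW r2
6. sll.ALU or.ALU @i8/i9  | pair
7. or.ALU xor.ALU @i10/i11  | pair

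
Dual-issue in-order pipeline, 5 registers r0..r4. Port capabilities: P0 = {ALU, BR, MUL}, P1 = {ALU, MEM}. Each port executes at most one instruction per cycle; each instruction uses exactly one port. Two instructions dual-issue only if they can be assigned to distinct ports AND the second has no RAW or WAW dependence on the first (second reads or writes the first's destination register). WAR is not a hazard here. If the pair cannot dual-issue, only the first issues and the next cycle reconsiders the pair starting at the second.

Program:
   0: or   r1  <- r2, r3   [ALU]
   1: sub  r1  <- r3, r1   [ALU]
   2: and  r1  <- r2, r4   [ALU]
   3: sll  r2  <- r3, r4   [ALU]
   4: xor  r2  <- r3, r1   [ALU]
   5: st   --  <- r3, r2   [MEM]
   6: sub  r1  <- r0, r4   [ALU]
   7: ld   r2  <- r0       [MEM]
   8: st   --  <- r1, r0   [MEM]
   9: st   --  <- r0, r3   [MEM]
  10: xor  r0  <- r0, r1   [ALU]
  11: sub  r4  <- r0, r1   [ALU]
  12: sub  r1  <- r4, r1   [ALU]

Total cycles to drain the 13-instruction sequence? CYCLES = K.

[0] i0  or.ALU  -- RAW+WAW r1
[1] i1  sub.ALU  -- WAW r1
[2] i2,i3  and.ALU/sll.ALU  -- dual
[3] i4  xor.ALU  -- RAW r2
[4] i5,i6  st.MEM/sub.ALU  -- dual
[5] i7  ld.MEM  -- no-port MEM/MEM
[6] i8  st.MEM  -- no-port MEM/MEM
[7] i9,i10  st.MEM/xor.ALU  -- dual
[8] i11  sub.ALU  -- RAW r4
[9] i12  sub.ALU  -- tail

CYCLES = 10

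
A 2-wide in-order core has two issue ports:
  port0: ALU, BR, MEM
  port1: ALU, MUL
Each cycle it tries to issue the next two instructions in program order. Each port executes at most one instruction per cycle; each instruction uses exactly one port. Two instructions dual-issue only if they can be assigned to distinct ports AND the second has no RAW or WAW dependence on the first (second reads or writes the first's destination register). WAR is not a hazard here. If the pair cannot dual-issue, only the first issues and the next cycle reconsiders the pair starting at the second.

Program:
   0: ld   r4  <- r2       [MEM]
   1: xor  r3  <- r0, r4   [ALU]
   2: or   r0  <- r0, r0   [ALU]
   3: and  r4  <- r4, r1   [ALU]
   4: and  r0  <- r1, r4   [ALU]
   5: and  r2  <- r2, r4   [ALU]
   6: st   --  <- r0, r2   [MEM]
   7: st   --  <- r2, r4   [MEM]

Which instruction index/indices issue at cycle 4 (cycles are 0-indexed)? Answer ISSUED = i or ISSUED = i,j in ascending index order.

ISSUED = 6

  cy0 -> i0 (ld) RAW r4
  cy1 -> i1/i2 (xor;or) dual
  cy2 -> i3 (and) RAW r4
  cy3 -> i4/i5 (and;and) dual
  cy4 -> i6 (st) no-port MEM/MEM
  cy5 -> i7 (st) tail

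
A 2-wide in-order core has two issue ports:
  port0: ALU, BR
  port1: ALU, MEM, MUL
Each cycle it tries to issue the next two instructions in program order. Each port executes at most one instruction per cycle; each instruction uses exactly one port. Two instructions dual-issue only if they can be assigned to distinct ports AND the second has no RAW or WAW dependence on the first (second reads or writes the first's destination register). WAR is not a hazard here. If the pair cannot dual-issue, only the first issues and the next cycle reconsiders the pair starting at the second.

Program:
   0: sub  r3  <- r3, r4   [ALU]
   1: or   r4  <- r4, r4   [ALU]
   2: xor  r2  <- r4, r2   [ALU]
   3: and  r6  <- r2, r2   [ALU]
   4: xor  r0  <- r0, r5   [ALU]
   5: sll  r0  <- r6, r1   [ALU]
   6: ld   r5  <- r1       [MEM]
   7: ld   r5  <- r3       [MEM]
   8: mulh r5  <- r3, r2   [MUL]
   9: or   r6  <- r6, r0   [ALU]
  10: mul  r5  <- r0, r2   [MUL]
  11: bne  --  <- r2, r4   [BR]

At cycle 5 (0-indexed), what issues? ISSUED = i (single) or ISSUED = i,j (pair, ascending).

ISSUED = 8,9

0. sub;or @i0&i1  | pair
1. xor @i2  | RAW r2
2. and;xor @i3&i4  | pair
3. sll;ld @i5&i6  | pair
4. ld @i7  | no-port MEM/MUL
5. mulh;or @i8&i9  | pair
6. mul;bne @i10&i11  | pair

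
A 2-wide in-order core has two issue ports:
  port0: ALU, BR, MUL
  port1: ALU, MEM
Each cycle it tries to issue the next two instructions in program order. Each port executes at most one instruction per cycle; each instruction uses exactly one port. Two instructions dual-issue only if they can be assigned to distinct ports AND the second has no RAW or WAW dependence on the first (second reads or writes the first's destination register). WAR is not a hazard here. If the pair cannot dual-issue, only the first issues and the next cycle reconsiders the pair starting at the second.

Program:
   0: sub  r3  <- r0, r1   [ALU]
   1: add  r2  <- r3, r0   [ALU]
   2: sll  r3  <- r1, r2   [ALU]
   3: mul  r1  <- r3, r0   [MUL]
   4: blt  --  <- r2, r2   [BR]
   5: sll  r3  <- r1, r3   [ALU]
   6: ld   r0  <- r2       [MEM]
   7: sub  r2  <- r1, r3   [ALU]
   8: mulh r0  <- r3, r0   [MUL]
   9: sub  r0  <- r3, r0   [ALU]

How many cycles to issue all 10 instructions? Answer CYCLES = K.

  cy0 -> i0 (sub.ALU) RAW r3
  cy1 -> i1 (add.ALU) RAW r2
  cy2 -> i2 (sll.ALU) RAW r3
  cy3 -> i3 (mul.MUL) no-port MUL/BR
  cy4 -> i4+i5 (blt.BR+sll.ALU) dual
  cy5 -> i6+i7 (ld.MEM+sub.ALU) dual
  cy6 -> i8 (mulh.MUL) RAW+WAW r0
  cy7 -> i9 (sub.ALU) tail

CYCLES = 8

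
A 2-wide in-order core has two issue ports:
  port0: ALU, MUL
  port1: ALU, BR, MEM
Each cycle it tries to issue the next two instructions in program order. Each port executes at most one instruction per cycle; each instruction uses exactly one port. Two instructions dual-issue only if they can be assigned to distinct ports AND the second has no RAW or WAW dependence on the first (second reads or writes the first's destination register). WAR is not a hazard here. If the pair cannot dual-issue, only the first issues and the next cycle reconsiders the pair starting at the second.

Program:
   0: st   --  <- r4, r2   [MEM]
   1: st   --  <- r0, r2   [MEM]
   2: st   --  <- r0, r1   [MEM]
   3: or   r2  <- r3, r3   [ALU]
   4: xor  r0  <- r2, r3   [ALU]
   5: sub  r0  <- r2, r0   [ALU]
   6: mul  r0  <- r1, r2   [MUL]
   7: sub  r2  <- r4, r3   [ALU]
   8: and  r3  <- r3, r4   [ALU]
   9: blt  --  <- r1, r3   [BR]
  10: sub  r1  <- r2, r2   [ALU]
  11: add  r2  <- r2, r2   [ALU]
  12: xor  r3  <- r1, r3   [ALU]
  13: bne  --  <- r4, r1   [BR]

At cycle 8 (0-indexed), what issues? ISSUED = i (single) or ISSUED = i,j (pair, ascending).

0. st.MEM @i0  | no-port MEM/MEM
1. st.MEM @i1  | no-port MEM/MEM
2. st.MEM+or.ALU @i2+i3  | pair
3. xor.ALU @i4  | RAW+WAW r0
4. sub.ALU @i5  | WAW r0
5. mul.MUL+sub.ALU @i6+i7  | pair
6. and.ALU @i8  | RAW r3
7. blt.BR+sub.ALU @i9+i10  | pair
8. add.ALU+xor.ALU @i11+i12  | pair
9. bne.BR @i13  | tail

ISSUED = 11,12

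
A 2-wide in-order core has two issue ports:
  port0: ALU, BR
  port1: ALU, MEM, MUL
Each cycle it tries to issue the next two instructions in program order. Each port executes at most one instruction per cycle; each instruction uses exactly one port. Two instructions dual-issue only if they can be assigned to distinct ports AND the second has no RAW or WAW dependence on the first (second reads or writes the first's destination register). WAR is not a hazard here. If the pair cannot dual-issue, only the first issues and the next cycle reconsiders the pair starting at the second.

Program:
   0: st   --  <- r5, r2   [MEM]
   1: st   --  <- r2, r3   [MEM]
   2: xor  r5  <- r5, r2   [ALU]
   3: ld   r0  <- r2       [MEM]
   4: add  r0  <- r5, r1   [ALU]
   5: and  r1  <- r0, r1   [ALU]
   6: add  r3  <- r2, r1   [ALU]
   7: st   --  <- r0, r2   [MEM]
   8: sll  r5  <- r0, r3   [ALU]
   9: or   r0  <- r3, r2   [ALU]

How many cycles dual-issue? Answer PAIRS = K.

PAIRS = 3

0. st @i0  | no-port MEM/MEM
1. st/xor @i1+i2  | 2-wide
2. ld @i3  | WAW r0
3. add @i4  | RAW r0
4. and @i5  | RAW r1
5. add/st @i6+i7  | 2-wide
6. sll/or @i8+i9  | 2-wide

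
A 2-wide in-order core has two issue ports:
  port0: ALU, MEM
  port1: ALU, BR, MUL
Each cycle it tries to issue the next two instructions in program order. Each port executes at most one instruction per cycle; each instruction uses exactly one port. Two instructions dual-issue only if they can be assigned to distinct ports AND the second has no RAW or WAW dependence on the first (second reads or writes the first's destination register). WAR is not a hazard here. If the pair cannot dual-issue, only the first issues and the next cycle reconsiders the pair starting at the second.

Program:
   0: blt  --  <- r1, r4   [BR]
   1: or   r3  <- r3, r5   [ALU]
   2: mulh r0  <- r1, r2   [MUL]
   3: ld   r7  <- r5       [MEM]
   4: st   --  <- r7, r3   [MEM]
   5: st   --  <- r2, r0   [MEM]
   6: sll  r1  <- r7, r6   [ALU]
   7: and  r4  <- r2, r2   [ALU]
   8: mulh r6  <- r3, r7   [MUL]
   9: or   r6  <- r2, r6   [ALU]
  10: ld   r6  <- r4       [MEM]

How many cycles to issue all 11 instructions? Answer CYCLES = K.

t=0 i0&i1:blt/or ; 2-wide
t=1 i2&i3:mulh/ld ; 2-wide
t=2 i4:st ; no-port MEM/MEM
t=3 i5&i6:st/sll ; 2-wide
t=4 i7&i8:and/mulh ; 2-wide
t=5 i9:or ; WAW r6
t=6 i10:ld ; tail

CYCLES = 7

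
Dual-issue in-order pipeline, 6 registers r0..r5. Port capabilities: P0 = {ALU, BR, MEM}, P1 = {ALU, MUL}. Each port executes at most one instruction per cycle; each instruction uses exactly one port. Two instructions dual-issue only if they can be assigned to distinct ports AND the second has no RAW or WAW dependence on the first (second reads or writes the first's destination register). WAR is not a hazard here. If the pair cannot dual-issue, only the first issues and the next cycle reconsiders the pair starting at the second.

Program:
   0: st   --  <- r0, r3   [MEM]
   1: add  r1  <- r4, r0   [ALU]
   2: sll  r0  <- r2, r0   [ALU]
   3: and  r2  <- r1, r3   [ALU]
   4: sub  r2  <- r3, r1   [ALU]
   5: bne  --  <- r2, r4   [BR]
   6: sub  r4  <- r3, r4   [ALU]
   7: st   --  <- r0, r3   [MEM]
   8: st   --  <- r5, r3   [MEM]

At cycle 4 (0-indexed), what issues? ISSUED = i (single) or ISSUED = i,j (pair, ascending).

ISSUED = 7

c0: i0,i1 st.MEM;add.ALU  dual
c1: i2,i3 sll.ALU;and.ALU  dual
c2: i4 sub.ALU  RAW r2
c3: i5,i6 bne.BR;sub.ALU  dual
c4: i7 st.MEM  no-port MEM/MEM
c5: i8 st.MEM  tail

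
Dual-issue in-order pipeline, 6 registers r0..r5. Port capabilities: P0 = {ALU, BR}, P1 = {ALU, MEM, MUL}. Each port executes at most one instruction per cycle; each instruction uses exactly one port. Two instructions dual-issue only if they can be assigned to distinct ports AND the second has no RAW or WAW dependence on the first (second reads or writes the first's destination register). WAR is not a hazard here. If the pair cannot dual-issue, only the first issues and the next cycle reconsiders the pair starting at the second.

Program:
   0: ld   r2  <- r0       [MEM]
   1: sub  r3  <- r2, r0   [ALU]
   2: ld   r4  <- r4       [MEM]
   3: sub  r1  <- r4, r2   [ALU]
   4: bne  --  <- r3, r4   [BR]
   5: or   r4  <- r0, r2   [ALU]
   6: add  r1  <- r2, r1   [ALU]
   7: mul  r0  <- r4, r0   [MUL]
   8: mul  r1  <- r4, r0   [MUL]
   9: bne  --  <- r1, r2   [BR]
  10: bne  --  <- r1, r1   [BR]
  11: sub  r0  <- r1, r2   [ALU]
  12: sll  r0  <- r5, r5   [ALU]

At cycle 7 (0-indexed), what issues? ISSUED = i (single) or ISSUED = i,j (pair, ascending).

#0 head=0: ld i0 RAW r2
#1 head=1: sub ld i1,i2 pair
#2 head=3: sub bne i3,i4 pair
#3 head=5: or add i5,i6 pair
#4 head=7: mul i7 no-port MUL/MUL
#5 head=8: mul i8 RAW r1
#6 head=9: bne i9 no-port BR/BR
#7 head=10: bne sub i10,i11 pair
#8 head=12: sll i12 tail

ISSUED = 10,11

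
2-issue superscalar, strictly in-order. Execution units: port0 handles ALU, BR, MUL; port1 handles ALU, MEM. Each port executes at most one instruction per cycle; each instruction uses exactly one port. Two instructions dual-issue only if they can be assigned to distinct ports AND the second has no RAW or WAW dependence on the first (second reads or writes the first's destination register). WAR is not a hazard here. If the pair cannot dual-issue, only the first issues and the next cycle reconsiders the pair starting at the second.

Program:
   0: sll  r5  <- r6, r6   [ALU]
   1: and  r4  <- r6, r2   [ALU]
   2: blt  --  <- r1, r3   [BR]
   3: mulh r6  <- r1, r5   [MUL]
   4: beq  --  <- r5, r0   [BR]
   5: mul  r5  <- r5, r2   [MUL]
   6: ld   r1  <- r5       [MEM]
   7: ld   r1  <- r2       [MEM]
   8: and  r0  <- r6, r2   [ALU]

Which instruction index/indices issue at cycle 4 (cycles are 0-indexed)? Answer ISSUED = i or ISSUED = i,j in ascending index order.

t=0 i0&i1:sll and ; 2-wide
t=1 i2:blt ; no-port BR/MUL
t=2 i3:mulh ; no-port MUL/BR
t=3 i4:beq ; no-port BR/MUL
t=4 i5:mul ; RAW r5
t=5 i6:ld ; no-port MEM/MEM
t=6 i7&i8:ld and ; 2-wide

ISSUED = 5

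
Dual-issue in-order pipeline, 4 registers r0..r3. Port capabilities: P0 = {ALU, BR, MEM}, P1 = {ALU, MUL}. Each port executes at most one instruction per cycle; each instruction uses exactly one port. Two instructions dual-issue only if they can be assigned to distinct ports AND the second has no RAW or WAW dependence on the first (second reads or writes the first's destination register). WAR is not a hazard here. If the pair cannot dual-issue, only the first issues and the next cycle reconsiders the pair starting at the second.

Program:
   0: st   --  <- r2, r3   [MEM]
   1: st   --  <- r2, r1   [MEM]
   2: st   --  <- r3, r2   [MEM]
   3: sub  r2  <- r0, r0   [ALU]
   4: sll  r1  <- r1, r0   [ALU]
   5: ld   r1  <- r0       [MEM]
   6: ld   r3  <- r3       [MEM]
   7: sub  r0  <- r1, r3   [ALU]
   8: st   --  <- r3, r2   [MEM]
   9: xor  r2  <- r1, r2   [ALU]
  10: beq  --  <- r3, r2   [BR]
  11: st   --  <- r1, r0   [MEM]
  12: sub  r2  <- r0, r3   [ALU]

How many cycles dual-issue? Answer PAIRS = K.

[0] i0  st  -- no-port MEM/MEM
[1] i1  st  -- no-port MEM/MEM
[2] i2&i3  st+sub  -- pair
[3] i4  sll  -- WAW r1
[4] i5  ld  -- no-port MEM/MEM
[5] i6  ld  -- RAW r3
[6] i7&i8  sub+st  -- pair
[7] i9  xor  -- RAW r2
[8] i10  beq  -- no-port BR/MEM
[9] i11&i12  st+sub  -- pair

PAIRS = 3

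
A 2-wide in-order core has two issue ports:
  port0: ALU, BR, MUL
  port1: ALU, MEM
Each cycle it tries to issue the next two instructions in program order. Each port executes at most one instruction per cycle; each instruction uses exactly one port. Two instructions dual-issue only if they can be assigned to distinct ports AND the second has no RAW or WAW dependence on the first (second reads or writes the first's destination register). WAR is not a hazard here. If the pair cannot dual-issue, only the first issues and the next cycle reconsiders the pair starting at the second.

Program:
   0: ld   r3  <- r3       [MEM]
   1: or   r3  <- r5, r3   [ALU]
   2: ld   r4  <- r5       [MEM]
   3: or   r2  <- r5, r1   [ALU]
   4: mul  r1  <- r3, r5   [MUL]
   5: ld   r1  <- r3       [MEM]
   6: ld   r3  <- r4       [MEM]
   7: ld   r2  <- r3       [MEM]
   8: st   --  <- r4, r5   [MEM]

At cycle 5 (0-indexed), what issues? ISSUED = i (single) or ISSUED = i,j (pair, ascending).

t=0 i0:ld ; RAW+WAW r3
t=1 i1+i2:or+ld ; pair
t=2 i3+i4:or+mul ; pair
t=3 i5:ld ; no-port MEM/MEM
t=4 i6:ld ; no-port MEM/MEM
t=5 i7:ld ; no-port MEM/MEM
t=6 i8:st ; tail

ISSUED = 7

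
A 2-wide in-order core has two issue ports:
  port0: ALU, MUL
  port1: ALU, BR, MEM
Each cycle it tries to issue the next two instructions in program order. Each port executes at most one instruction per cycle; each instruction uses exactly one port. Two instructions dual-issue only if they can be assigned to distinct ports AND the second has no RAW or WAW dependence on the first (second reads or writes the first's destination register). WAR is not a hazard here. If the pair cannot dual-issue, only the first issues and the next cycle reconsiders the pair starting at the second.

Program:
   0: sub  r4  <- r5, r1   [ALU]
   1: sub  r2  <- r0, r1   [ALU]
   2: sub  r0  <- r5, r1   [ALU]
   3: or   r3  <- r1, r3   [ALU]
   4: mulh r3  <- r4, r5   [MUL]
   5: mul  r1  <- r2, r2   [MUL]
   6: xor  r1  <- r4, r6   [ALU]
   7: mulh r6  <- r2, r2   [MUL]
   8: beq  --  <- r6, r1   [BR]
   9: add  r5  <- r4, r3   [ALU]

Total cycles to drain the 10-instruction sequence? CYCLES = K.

CYCLES = 6

t=0 i0,i1:sub.ALU/sub.ALU ; pair
t=1 i2,i3:sub.ALU/or.ALU ; pair
t=2 i4:mulh.MUL ; no-port MUL/MUL
t=3 i5:mul.MUL ; WAW r1
t=4 i6,i7:xor.ALU/mulh.MUL ; pair
t=5 i8,i9:beq.BR/add.ALU ; pair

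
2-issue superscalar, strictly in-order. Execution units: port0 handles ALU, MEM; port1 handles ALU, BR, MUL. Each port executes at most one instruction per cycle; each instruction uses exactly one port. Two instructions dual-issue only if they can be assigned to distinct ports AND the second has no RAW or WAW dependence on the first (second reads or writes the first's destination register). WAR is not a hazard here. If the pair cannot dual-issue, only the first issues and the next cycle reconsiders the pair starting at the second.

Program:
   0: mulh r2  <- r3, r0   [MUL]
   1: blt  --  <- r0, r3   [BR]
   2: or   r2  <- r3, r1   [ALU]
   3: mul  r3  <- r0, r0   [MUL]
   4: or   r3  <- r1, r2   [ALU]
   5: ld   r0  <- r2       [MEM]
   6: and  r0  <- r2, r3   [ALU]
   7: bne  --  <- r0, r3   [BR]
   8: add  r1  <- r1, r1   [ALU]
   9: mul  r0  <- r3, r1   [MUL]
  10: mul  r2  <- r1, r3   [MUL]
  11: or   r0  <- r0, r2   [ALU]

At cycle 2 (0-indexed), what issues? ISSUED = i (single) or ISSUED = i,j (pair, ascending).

ISSUED = 3

[0] i0  mulh.MUL  -- no-port MUL/BR
[1] i1/i2  blt.BR or.ALU  -- dual
[2] i3  mul.MUL  -- WAW r3
[3] i4/i5  or.ALU ld.MEM  -- dual
[4] i6  and.ALU  -- RAW r0
[5] i7/i8  bne.BR add.ALU  -- dual
[6] i9  mul.MUL  -- no-port MUL/MUL
[7] i10  mul.MUL  -- RAW r2
[8] i11  or.ALU  -- tail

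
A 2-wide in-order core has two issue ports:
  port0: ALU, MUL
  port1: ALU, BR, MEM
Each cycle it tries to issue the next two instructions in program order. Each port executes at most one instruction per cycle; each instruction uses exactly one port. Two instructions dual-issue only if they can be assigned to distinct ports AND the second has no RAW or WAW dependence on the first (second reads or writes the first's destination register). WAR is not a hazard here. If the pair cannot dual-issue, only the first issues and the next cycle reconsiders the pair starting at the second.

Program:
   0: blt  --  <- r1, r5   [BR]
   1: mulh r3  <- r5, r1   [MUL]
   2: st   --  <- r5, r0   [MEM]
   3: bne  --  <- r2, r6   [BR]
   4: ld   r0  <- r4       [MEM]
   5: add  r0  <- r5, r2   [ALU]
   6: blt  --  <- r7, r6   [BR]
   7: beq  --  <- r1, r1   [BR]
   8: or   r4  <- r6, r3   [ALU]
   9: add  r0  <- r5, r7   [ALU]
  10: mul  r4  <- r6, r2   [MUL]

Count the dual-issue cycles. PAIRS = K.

0. blt.BR/mulh.MUL @i0,i1  | 2-wide
1. st.MEM @i2  | no-port MEM/BR
2. bne.BR @i3  | no-port BR/MEM
3. ld.MEM @i4  | WAW r0
4. add.ALU/blt.BR @i5,i6  | 2-wide
5. beq.BR/or.ALU @i7,i8  | 2-wide
6. add.ALU/mul.MUL @i9,i10  | 2-wide

PAIRS = 4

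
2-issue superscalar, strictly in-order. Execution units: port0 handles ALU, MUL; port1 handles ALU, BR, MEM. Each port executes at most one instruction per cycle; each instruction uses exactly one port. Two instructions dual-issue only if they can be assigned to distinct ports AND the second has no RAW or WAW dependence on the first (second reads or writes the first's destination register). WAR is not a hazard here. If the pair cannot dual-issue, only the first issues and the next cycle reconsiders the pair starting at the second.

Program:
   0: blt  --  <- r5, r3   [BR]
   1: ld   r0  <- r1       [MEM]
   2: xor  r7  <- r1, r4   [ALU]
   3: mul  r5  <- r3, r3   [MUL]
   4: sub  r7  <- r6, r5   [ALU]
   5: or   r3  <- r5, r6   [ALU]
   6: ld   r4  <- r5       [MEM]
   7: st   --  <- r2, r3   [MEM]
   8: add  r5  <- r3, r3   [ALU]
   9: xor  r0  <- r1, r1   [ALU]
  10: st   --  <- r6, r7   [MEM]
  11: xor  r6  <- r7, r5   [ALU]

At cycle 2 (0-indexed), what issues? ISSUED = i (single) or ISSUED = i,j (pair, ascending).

t=0 i0:blt.BR ; no-port BR/MEM
t=1 i1/i2:ld.MEM;xor.ALU ; pair
t=2 i3:mul.MUL ; RAW r5
t=3 i4/i5:sub.ALU;or.ALU ; pair
t=4 i6:ld.MEM ; no-port MEM/MEM
t=5 i7/i8:st.MEM;add.ALU ; pair
t=6 i9/i10:xor.ALU;st.MEM ; pair
t=7 i11:xor.ALU ; tail

ISSUED = 3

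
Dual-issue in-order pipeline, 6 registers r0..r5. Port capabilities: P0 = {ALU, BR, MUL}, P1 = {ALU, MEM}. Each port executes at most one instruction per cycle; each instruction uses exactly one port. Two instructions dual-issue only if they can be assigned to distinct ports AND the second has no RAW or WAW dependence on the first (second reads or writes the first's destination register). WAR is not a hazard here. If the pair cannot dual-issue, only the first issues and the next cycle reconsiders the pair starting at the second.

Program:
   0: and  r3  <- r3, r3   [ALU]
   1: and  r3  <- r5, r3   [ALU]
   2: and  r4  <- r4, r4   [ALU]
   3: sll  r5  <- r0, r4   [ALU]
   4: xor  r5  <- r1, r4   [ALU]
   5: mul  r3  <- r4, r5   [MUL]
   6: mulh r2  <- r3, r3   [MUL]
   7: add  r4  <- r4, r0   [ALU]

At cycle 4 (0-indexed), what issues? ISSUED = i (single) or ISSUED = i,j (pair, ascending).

ISSUED = 5

[0] i0  and  -- RAW+WAW r3
[1] i1/i2  and;and  -- pair
[2] i3  sll  -- WAW r5
[3] i4  xor  -- RAW r5
[4] i5  mul  -- no-port MUL/MUL
[5] i6/i7  mulh;add  -- pair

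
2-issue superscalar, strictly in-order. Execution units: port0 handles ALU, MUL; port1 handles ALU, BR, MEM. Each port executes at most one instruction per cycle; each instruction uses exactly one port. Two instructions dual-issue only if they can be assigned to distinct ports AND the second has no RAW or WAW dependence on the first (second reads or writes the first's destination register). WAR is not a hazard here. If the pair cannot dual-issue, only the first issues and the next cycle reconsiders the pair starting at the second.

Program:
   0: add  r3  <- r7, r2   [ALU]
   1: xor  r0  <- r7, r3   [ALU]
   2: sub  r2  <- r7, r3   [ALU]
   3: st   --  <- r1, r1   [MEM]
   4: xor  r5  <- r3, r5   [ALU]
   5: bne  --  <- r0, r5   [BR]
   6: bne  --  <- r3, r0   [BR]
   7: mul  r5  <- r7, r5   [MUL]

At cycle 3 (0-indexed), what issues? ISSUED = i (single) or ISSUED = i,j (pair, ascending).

ISSUED = 5

0. add @i0  | RAW r3
1. xor/sub @i1/i2  | pair
2. st/xor @i3/i4  | pair
3. bne @i5  | no-port BR/BR
4. bne/mul @i6/i7  | pair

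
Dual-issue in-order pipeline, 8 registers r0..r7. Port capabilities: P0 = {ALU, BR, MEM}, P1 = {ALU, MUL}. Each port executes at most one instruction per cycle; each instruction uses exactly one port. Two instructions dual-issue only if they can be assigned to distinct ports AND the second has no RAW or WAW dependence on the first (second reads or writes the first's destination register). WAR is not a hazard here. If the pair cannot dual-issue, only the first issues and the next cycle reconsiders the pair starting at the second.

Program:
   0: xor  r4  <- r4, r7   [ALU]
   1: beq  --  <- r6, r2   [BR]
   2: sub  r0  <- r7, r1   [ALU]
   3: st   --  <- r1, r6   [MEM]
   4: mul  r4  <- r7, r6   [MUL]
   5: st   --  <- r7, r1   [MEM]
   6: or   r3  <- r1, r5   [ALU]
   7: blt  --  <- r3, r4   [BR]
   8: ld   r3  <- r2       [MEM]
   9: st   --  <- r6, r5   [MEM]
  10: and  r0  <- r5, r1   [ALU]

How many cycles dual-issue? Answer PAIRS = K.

PAIRS = 4

t=0 i0+i1:xor.ALU/beq.BR ; dual
t=1 i2+i3:sub.ALU/st.MEM ; dual
t=2 i4+i5:mul.MUL/st.MEM ; dual
t=3 i6:or.ALU ; RAW r3
t=4 i7:blt.BR ; no-port BR/MEM
t=5 i8:ld.MEM ; no-port MEM/MEM
t=6 i9+i10:st.MEM/and.ALU ; dual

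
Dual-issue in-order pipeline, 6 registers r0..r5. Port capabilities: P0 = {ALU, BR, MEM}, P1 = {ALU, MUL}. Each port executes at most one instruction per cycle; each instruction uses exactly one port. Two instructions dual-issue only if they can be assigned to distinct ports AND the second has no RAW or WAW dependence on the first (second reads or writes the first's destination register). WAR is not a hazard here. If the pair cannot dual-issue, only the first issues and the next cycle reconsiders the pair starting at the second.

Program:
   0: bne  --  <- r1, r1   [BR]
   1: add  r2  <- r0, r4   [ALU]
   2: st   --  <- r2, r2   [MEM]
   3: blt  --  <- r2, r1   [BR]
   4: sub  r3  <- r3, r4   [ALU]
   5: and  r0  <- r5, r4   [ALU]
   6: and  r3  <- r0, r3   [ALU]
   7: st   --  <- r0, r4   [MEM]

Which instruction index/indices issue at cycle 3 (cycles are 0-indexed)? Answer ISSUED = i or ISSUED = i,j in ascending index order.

ISSUED = 5

#0 head=0: bne/add i0/i1 pair
#1 head=2: st i2 no-port MEM/BR
#2 head=3: blt/sub i3/i4 pair
#3 head=5: and i5 RAW r0
#4 head=6: and/st i6/i7 pair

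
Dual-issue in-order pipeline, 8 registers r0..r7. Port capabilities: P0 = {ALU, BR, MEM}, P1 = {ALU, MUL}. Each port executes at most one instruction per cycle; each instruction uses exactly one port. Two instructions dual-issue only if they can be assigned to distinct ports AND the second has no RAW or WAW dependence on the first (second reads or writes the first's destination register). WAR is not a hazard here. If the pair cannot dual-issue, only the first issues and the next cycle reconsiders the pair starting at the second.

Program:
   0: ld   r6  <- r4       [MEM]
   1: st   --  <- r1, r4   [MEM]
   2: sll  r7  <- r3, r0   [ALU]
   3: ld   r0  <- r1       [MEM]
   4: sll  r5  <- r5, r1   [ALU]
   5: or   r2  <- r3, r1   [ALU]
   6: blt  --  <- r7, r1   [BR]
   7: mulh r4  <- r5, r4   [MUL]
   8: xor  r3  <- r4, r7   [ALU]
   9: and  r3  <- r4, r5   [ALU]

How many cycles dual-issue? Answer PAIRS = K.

PAIRS = 3

  cy0 -> i0 (ld) no-port MEM/MEM
  cy1 -> i1&i2 (st sll) 2-wide
  cy2 -> i3&i4 (ld sll) 2-wide
  cy3 -> i5&i6 (or blt) 2-wide
  cy4 -> i7 (mulh) RAW r4
  cy5 -> i8 (xor) WAW r3
  cy6 -> i9 (and) tail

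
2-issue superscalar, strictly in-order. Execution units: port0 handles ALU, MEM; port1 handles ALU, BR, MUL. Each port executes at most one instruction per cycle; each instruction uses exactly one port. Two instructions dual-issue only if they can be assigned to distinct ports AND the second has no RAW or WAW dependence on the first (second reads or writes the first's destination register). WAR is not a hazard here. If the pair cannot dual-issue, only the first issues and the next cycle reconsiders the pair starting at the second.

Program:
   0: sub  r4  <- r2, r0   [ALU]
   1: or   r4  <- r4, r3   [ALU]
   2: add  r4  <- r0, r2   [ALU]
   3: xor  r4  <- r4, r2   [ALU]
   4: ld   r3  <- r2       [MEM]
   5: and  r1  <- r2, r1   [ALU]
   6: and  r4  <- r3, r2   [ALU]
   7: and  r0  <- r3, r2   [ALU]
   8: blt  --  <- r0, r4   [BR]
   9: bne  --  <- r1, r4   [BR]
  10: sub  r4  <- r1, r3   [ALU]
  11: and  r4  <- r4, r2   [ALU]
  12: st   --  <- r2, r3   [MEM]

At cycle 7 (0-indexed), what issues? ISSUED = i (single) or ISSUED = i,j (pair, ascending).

ISSUED = 9,10

0. sub.ALU @i0  | RAW+WAW r4
1. or.ALU @i1  | WAW r4
2. add.ALU @i2  | RAW+WAW r4
3. xor.ALU+ld.MEM @i3&i4  | 2-wide
4. and.ALU+and.ALU @i5&i6  | 2-wide
5. and.ALU @i7  | RAW r0
6. blt.BR @i8  | no-port BR/BR
7. bne.BR+sub.ALU @i9&i10  | 2-wide
8. and.ALU+st.MEM @i11&i12  | 2-wide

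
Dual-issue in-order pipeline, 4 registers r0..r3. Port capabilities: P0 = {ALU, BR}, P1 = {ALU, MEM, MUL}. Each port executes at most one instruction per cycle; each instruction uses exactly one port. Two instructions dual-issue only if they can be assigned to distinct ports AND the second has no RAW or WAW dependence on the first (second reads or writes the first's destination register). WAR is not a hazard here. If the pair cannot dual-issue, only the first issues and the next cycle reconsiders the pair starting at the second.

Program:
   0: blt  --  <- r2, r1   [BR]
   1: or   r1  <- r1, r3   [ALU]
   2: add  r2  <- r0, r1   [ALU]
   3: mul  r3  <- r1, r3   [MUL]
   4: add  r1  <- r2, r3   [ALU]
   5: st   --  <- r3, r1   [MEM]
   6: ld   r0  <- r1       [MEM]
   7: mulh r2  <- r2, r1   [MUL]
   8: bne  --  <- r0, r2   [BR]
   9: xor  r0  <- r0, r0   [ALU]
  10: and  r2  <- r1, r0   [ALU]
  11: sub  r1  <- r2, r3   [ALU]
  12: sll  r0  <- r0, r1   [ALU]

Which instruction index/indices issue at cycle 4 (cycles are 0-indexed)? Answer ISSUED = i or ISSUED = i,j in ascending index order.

  cy0 -> i0/i1 (blt.BR/or.ALU) pair
  cy1 -> i2/i3 (add.ALU/mul.MUL) pair
  cy2 -> i4 (add.ALU) RAW r1
  cy3 -> i5 (st.MEM) no-port MEM/MEM
  cy4 -> i6 (ld.MEM) no-port MEM/MUL
  cy5 -> i7 (mulh.MUL) RAW r2
  cy6 -> i8/i9 (bne.BR/xor.ALU) pair
  cy7 -> i10 (and.ALU) RAW r2
  cy8 -> i11 (sub.ALU) RAW r1
  cy9 -> i12 (sll.ALU) tail

ISSUED = 6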